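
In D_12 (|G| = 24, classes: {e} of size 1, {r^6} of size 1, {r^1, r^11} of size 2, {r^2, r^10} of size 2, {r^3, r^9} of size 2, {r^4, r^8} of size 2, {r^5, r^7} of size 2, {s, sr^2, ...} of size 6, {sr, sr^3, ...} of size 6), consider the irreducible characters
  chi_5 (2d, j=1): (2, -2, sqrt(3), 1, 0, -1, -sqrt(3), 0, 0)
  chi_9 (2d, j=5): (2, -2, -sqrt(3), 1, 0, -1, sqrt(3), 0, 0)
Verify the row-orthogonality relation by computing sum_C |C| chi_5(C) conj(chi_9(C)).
Sum = 0; so <chi_5, chi_9> = 0 (distinct irreducibles are orthogonal).

Reasoning: Compute term by term over conjugacy classes (|C| * chi_5(C) * conj(chi_9(C))):
  1*(2)*conj(2) + 1*(-2)*conj(-2) + 2*(sqrt(3))*conj(-sqrt(3)) + 2*(1)*conj(1) + 2*(0)*conj(0) + 2*(-1)*conj(-1) + 2*(-sqrt(3))*conj(sqrt(3)) + 6*(0)*conj(0) + 6*(0)*conj(0)
  = (4) + (4) + (-6) + (2) + (0) + (2) + (-6) + (0) + (0)
  = 0.
Dividing by |G| = 24 gives 0/24 = 0, matching the row-orthogonality relation <chi_5, chi_9> = [chi_5 = chi_9].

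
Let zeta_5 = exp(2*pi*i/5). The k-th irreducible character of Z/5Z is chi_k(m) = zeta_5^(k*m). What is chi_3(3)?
chi_3(3) = zeta_5^9 = exp(-2*I*pi/5)

Proof sketch: chi_3(3) = zeta_5^(3*3) = zeta_5^9. Since zeta_5^5 = 1, this equals zeta_5^4 = exp(2*pi*i*4/5) = exp(-2*I*pi/5).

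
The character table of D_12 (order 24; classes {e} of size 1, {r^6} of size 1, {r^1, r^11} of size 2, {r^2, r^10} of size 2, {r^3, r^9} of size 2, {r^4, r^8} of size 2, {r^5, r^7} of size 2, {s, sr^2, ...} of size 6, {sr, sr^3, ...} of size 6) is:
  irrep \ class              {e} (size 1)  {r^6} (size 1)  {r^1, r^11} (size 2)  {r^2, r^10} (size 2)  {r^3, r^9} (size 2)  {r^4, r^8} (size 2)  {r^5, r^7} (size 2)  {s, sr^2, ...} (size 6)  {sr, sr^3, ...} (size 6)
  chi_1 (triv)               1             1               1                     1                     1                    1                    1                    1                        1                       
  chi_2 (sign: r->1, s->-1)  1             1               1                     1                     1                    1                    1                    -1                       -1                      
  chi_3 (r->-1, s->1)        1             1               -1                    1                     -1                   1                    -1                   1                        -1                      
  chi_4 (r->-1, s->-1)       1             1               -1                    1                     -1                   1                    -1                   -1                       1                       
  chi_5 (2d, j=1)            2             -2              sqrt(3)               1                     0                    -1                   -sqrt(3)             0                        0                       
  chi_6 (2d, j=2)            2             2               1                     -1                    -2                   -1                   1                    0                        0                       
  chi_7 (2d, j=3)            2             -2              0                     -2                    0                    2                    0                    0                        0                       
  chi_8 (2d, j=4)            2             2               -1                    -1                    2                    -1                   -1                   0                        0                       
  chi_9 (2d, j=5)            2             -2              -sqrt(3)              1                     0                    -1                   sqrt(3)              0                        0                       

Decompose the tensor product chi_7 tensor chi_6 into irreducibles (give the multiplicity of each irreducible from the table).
chi_7 tensor chi_6 = chi_5 + chi_9 (all other irreducibles have multiplicity 0).

Explanation: The character of a tensor product is the pointwise product (chi_7 * chi_6)(C) = chi_7(C) * chi_6(C):
  {e}: (2)*(2), {r^6}: (-2)*(2), {r^1, r^11}: (0)*(1), {r^2, r^10}: (-2)*(-1), {r^3, r^9}: (0)*(-2), {r^4, r^8}: (2)*(-1), {r^5, r^7}: (0)*(1), {s, sr^2, ...}: (0)*(0), {sr, sr^3, ...}: (0)*(0)
so (chi_7 * chi_6) takes values
  {e} -> 4, {r^6} -> -4, {r^1, r^11} -> 0, {r^2, r^10} -> 2, {r^3, r^9} -> 0, {r^4, r^8} -> -2, {r^5, r^7} -> 0, {s, sr^2, ...} -> 0, {sr, sr^3, ...} -> 0.
Now take the inner product of this character with each irreducible chi from the table, <chi_7*chi_6, chi> = (1/24) sum_C |C| (chi_7*chi_6)(C) conj(chi(C)):
  <chi_7*chi_6, chi_1> = (1/24)[1*(4)*conj(1) + 1*(-4)*conj(1) + 2*(0)*conj(1) + 2*(2)*conj(1) + 2*(0)*conj(1) + 2*(-2)*conj(1) + 2*(0)*conj(1) + 6*(0)*conj(1) + 6*(0)*conj(1)]
      = (1/24)[(4) + (-4) + (0) + (4) + (0) + (-4) + (0) + (0) + (0)] = 0/24 = 0
  <chi_7*chi_6, chi_2> = (1/24)[1*(4)*conj(1) + 1*(-4)*conj(1) + 2*(0)*conj(1) + 2*(2)*conj(1) + 2*(0)*conj(1) + 2*(-2)*conj(1) + 2*(0)*conj(1) + 6*(0)*conj(-1) + 6*(0)*conj(-1)]
      = (1/24)[(4) + (-4) + (0) + (4) + (0) + (-4) + (0) + (0) + (0)] = 0/24 = 0
  <chi_7*chi_6, chi_3> = (1/24)[1*(4)*conj(1) + 1*(-4)*conj(1) + 2*(0)*conj(-1) + 2*(2)*conj(1) + 2*(0)*conj(-1) + 2*(-2)*conj(1) + 2*(0)*conj(-1) + 6*(0)*conj(1) + 6*(0)*conj(-1)]
      = (1/24)[(4) + (-4) + (0) + (4) + (0) + (-4) + (0) + (0) + (0)] = 0/24 = 0
  <chi_7*chi_6, chi_4> = (1/24)[1*(4)*conj(1) + 1*(-4)*conj(1) + 2*(0)*conj(-1) + 2*(2)*conj(1) + 2*(0)*conj(-1) + 2*(-2)*conj(1) + 2*(0)*conj(-1) + 6*(0)*conj(-1) + 6*(0)*conj(1)]
      = (1/24)[(4) + (-4) + (0) + (4) + (0) + (-4) + (0) + (0) + (0)] = 0/24 = 0
  <chi_7*chi_6, chi_5> = (1/24)[1*(4)*conj(2) + 1*(-4)*conj(-2) + 2*(0)*conj(sqrt(3)) + 2*(2)*conj(1) + 2*(0)*conj(0) + 2*(-2)*conj(-1) + 2*(0)*conj(-sqrt(3)) + 6*(0)*conj(0) + 6*(0)*conj(0)]
      = (1/24)[(8) + (8) + (0) + (4) + (0) + (4) + (0) + (0) + (0)] = 24/24 = 1
  <chi_7*chi_6, chi_6> = (1/24)[1*(4)*conj(2) + 1*(-4)*conj(2) + 2*(0)*conj(1) + 2*(2)*conj(-1) + 2*(0)*conj(-2) + 2*(-2)*conj(-1) + 2*(0)*conj(1) + 6*(0)*conj(0) + 6*(0)*conj(0)]
      = (1/24)[(8) + (-8) + (0) + (-4) + (0) + (4) + (0) + (0) + (0)] = 0/24 = 0
  <chi_7*chi_6, chi_7> = (1/24)[1*(4)*conj(2) + 1*(-4)*conj(-2) + 2*(0)*conj(0) + 2*(2)*conj(-2) + 2*(0)*conj(0) + 2*(-2)*conj(2) + 2*(0)*conj(0) + 6*(0)*conj(0) + 6*(0)*conj(0)]
      = (1/24)[(8) + (8) + (0) + (-8) + (0) + (-8) + (0) + (0) + (0)] = 0/24 = 0
  <chi_7*chi_6, chi_8> = (1/24)[1*(4)*conj(2) + 1*(-4)*conj(2) + 2*(0)*conj(-1) + 2*(2)*conj(-1) + 2*(0)*conj(2) + 2*(-2)*conj(-1) + 2*(0)*conj(-1) + 6*(0)*conj(0) + 6*(0)*conj(0)]
      = (1/24)[(8) + (-8) + (0) + (-4) + (0) + (4) + (0) + (0) + (0)] = 0/24 = 0
  <chi_7*chi_6, chi_9> = (1/24)[1*(4)*conj(2) + 1*(-4)*conj(-2) + 2*(0)*conj(-sqrt(3)) + 2*(2)*conj(1) + 2*(0)*conj(0) + 2*(-2)*conj(-1) + 2*(0)*conj(sqrt(3)) + 6*(0)*conj(0) + 6*(0)*conj(0)]
      = (1/24)[(8) + (8) + (0) + (4) + (0) + (4) + (0) + (0) + (0)] = 24/24 = 1
Hence the multiplicities are chi_5: 1, chi_9: 1. Dimension check: dim(chi_7)*dim(chi_6) = 2*2 = 4 and sum (mult * dim) = 1*2 + 1*2 = 4.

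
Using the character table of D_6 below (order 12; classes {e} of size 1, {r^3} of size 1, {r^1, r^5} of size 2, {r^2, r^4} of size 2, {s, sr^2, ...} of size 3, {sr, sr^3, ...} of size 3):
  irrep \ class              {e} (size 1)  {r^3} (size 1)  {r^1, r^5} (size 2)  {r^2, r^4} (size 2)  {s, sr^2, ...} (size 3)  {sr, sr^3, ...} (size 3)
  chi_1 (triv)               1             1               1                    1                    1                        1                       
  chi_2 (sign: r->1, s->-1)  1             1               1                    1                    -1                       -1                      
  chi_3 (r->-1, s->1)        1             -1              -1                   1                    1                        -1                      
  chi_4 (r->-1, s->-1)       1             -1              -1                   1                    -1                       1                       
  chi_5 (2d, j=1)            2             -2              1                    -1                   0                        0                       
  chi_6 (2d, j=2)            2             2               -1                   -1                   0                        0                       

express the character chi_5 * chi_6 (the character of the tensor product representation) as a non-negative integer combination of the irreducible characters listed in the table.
chi_5 tensor chi_6 = chi_3 + chi_4 + chi_5 (all other irreducibles have multiplicity 0).

Explanation: The character of a tensor product is the pointwise product (chi_5 * chi_6)(C) = chi_5(C) * chi_6(C):
  {e}: (2)*(2), {r^3}: (-2)*(2), {r^1, r^5}: (1)*(-1), {r^2, r^4}: (-1)*(-1), {s, sr^2, ...}: (0)*(0), {sr, sr^3, ...}: (0)*(0)
so (chi_5 * chi_6) takes values
  {e} -> 4, {r^3} -> -4, {r^1, r^5} -> -1, {r^2, r^4} -> 1, {s, sr^2, ...} -> 0, {sr, sr^3, ...} -> 0.
Now take the inner product of this character with each irreducible chi from the table, <chi_5*chi_6, chi> = (1/12) sum_C |C| (chi_5*chi_6)(C) conj(chi(C)):
  <chi_5*chi_6, chi_1> = (1/12)[1*(4)*conj(1) + 1*(-4)*conj(1) + 2*(-1)*conj(1) + 2*(1)*conj(1) + 3*(0)*conj(1) + 3*(0)*conj(1)]
      = (1/12)[(4) + (-4) + (-2) + (2) + (0) + (0)] = 0/12 = 0
  <chi_5*chi_6, chi_2> = (1/12)[1*(4)*conj(1) + 1*(-4)*conj(1) + 2*(-1)*conj(1) + 2*(1)*conj(1) + 3*(0)*conj(-1) + 3*(0)*conj(-1)]
      = (1/12)[(4) + (-4) + (-2) + (2) + (0) + (0)] = 0/12 = 0
  <chi_5*chi_6, chi_3> = (1/12)[1*(4)*conj(1) + 1*(-4)*conj(-1) + 2*(-1)*conj(-1) + 2*(1)*conj(1) + 3*(0)*conj(1) + 3*(0)*conj(-1)]
      = (1/12)[(4) + (4) + (2) + (2) + (0) + (0)] = 12/12 = 1
  <chi_5*chi_6, chi_4> = (1/12)[1*(4)*conj(1) + 1*(-4)*conj(-1) + 2*(-1)*conj(-1) + 2*(1)*conj(1) + 3*(0)*conj(-1) + 3*(0)*conj(1)]
      = (1/12)[(4) + (4) + (2) + (2) + (0) + (0)] = 12/12 = 1
  <chi_5*chi_6, chi_5> = (1/12)[1*(4)*conj(2) + 1*(-4)*conj(-2) + 2*(-1)*conj(1) + 2*(1)*conj(-1) + 3*(0)*conj(0) + 3*(0)*conj(0)]
      = (1/12)[(8) + (8) + (-2) + (-2) + (0) + (0)] = 12/12 = 1
  <chi_5*chi_6, chi_6> = (1/12)[1*(4)*conj(2) + 1*(-4)*conj(2) + 2*(-1)*conj(-1) + 2*(1)*conj(-1) + 3*(0)*conj(0) + 3*(0)*conj(0)]
      = (1/12)[(8) + (-8) + (2) + (-2) + (0) + (0)] = 0/12 = 0
Hence the multiplicities are chi_3: 1, chi_4: 1, chi_5: 1. Dimension check: dim(chi_5)*dim(chi_6) = 2*2 = 4 and sum (mult * dim) = 1*1 + 1*1 + 1*2 = 4.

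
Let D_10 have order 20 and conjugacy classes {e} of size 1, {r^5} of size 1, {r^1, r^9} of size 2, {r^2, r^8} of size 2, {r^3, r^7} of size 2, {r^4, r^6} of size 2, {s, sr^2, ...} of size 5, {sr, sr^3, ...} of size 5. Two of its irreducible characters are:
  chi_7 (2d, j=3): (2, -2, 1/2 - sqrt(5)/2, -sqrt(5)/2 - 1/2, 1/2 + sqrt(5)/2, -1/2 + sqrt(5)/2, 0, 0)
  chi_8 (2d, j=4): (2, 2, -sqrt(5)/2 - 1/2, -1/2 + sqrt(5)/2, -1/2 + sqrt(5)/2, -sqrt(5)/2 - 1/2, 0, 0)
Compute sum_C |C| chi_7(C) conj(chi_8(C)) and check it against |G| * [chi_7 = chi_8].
Sum = 0; so <chi_7, chi_8> = 0 (distinct irreducibles are orthogonal).

Justification: Compute term by term over conjugacy classes (|C| * chi_7(C) * conj(chi_8(C))):
  1*(2)*conj(2) + 1*(-2)*conj(2) + 2*(1/2 - sqrt(5)/2)*conj(-sqrt(5)/2 - 1/2) + 2*(-sqrt(5)/2 - 1/2)*conj(-1/2 + sqrt(5)/2) + 2*(1/2 + sqrt(5)/2)*conj(-1/2 + sqrt(5)/2) + 2*(-1/2 + sqrt(5)/2)*conj(-sqrt(5)/2 - 1/2) + 5*(0)*conj(0) + 5*(0)*conj(0)
  = (4) + (-4) + (2) + (-2) + (2) + (-2) + (0) + (0)
  = 0.
Dividing by |G| = 20 gives 0/20 = 0, matching the row-orthogonality relation <chi_7, chi_8> = [chi_7 = chi_8].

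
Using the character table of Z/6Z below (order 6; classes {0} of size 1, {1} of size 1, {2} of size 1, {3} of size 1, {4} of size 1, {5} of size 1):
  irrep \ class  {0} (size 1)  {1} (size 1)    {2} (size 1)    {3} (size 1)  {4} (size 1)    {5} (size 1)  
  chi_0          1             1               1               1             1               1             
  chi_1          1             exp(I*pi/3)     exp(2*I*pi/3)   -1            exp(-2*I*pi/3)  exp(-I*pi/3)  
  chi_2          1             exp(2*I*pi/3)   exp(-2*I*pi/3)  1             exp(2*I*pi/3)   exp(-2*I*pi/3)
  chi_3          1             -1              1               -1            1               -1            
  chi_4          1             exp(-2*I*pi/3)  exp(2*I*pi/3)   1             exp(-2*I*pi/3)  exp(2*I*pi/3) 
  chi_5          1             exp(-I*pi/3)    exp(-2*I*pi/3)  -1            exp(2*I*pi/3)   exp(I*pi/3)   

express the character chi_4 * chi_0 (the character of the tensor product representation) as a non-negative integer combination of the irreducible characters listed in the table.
chi_4 tensor chi_0 = chi_4 (all other irreducibles have multiplicity 0).

Proof sketch: The character of a tensor product is the pointwise product (chi_4 * chi_0)(C) = chi_4(C) * chi_0(C):
  {0}: (1)*(1), {1}: (exp(-2*I*pi/3))*(1), {2}: (exp(2*I*pi/3))*(1), {3}: (1)*(1), {4}: (exp(-2*I*pi/3))*(1), {5}: (exp(2*I*pi/3))*(1)
so (chi_4 * chi_0) takes values
  {0} -> 1, {1} -> exp(-2*I*pi/3), {2} -> exp(2*I*pi/3), {3} -> 1, {4} -> exp(-2*I*pi/3), {5} -> exp(2*I*pi/3).
Now take the inner product of this character with each irreducible chi from the table, <chi_4*chi_0, chi> = (1/6) sum_C |C| (chi_4*chi_0)(C) conj(chi(C)):
  <chi_4*chi_0, chi_0> = (1/6)[1*(1)*conj(1) + 1*(exp(-2*I*pi/3))*conj(1) + 1*(exp(2*I*pi/3))*conj(1) + 1*(1)*conj(1) + 1*(exp(-2*I*pi/3))*conj(1) + 1*(exp(2*I*pi/3))*conj(1)]
      = (1/6)[(1) + (exp(-2*I*pi/3)) + (exp(2*I*pi/3)) + (1) + (exp(-2*I*pi/3)) + (exp(2*I*pi/3))] = 0/6 = 0
  <chi_4*chi_0, chi_1> = (1/6)[1*(1)*conj(1) + 1*(exp(-2*I*pi/3))*conj(exp(I*pi/3)) + 1*(exp(2*I*pi/3))*conj(exp(2*I*pi/3)) + 1*(1)*conj(-1) + 1*(exp(-2*I*pi/3))*conj(exp(-2*I*pi/3)) + 1*(exp(2*I*pi/3))*conj(exp(-I*pi/3))]
      = (1/6)[(1) + (-1) + (1) + (-1) + (1) + (-1)] = 0/6 = 0
  <chi_4*chi_0, chi_2> = (1/6)[1*(1)*conj(1) + 1*(exp(-2*I*pi/3))*conj(exp(2*I*pi/3)) + 1*(exp(2*I*pi/3))*conj(exp(-2*I*pi/3)) + 1*(1)*conj(1) + 1*(exp(-2*I*pi/3))*conj(exp(2*I*pi/3)) + 1*(exp(2*I*pi/3))*conj(exp(-2*I*pi/3))]
      = (1/6)[(1) + (exp(2*I*pi/3)) + (exp(-2*I*pi/3)) + (1) + (exp(2*I*pi/3)) + (exp(-2*I*pi/3))] = 0/6 = 0
  <chi_4*chi_0, chi_3> = (1/6)[1*(1)*conj(1) + 1*(exp(-2*I*pi/3))*conj(-1) + 1*(exp(2*I*pi/3))*conj(1) + 1*(1)*conj(-1) + 1*(exp(-2*I*pi/3))*conj(1) + 1*(exp(2*I*pi/3))*conj(-1)]
      = (1/6)[(1) + (-exp(-2*I*pi/3)) + (exp(2*I*pi/3)) + (-1) + (exp(-2*I*pi/3)) + (-exp(2*I*pi/3))] = 0/6 = 0
  <chi_4*chi_0, chi_4> = (1/6)[1*(1)*conj(1) + 1*(exp(-2*I*pi/3))*conj(exp(-2*I*pi/3)) + 1*(exp(2*I*pi/3))*conj(exp(2*I*pi/3)) + 1*(1)*conj(1) + 1*(exp(-2*I*pi/3))*conj(exp(-2*I*pi/3)) + 1*(exp(2*I*pi/3))*conj(exp(2*I*pi/3))]
      = (1/6)[(1) + (1) + (1) + (1) + (1) + (1)] = 6/6 = 1
  <chi_4*chi_0, chi_5> = (1/6)[1*(1)*conj(1) + 1*(exp(-2*I*pi/3))*conj(exp(-I*pi/3)) + 1*(exp(2*I*pi/3))*conj(exp(-2*I*pi/3)) + 1*(1)*conj(-1) + 1*(exp(-2*I*pi/3))*conj(exp(2*I*pi/3)) + 1*(exp(2*I*pi/3))*conj(exp(I*pi/3))]
      = (1/6)[(1) + (exp(-I*pi/3)) + (exp(-2*I*pi/3)) + (-1) + (exp(2*I*pi/3)) + (exp(I*pi/3))] = 0/6 = 0
(Exp terms are combined using exp(i*s)*conj(exp(i*t)) = exp(i*(s-t)), and sums of them are collapsed using the identity that for every m > 1 the m distinct m-th roots of unity sum to 0, e.g. 1 + exp(2*I*pi/3) + exp(-2*I*pi/3) = 0.)
Hence the multiplicities are chi_4: 1. Dimension check: dim(chi_4)*dim(chi_0) = 1*1 = 1 and sum (mult * dim) = 1*1 = 1.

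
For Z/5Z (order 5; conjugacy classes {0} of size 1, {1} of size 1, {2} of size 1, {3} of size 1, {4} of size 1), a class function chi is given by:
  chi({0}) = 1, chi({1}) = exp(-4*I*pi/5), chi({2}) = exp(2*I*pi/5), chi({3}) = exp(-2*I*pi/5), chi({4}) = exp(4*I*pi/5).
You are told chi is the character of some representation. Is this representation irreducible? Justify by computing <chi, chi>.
Irreducible: <chi, chi> = 1.

Reasoning: <chi, chi> = (1/|G|) sum_C |C| * |chi(C)|^2 = (1/5)[1*|1|^2 + 1*|exp(-4*I*pi/5)|^2 + 1*|exp(2*I*pi/5)|^2 + 1*|exp(-2*I*pi/5)|^2 + 1*|exp(4*I*pi/5)|^2]
  = (1/5)[(1) + (1) + (1) + (1) + (1)] = 5/5 = 1.
(Exp terms are combined using exp(i*s)*conj(exp(i*t)) = exp(i*(s-t)), and sums of them are collapsed using the identity that for every m > 1 the m distinct m-th roots of unity sum to 0, e.g. 1 + exp(2*I*pi/3) + exp(-2*I*pi/3) = 0.)
A character is irreducible iff <chi, chi> = 1, so this representation is irreducible.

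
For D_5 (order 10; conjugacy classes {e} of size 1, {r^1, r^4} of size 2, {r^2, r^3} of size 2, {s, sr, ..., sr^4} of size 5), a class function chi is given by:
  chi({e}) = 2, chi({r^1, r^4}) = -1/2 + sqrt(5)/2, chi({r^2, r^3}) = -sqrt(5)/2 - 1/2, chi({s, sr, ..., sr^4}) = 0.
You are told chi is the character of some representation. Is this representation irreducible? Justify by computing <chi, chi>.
Irreducible: <chi, chi> = 1.

Solution. <chi, chi> = (1/|G|) sum_C |C| * |chi(C)|^2 = (1/10)[1*|2|^2 + 2*|-1/2 + sqrt(5)/2|^2 + 2*|-sqrt(5)/2 - 1/2|^2 + 5*|0|^2]
  = (1/10)[(4) + (3 - sqrt(5)) + (sqrt(5) + 3) + (0)] = 10/10 = 1.
A character is irreducible iff <chi, chi> = 1, so this representation is irreducible.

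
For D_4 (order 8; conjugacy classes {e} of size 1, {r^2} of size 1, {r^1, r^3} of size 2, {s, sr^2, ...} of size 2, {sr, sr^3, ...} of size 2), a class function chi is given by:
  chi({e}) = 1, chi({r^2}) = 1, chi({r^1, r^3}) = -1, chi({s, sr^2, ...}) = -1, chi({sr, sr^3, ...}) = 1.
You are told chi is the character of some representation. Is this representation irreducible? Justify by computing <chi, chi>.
Irreducible: <chi, chi> = 1.

Working: <chi, chi> = (1/|G|) sum_C |C| * |chi(C)|^2 = (1/8)[1*|1|^2 + 1*|1|^2 + 2*|-1|^2 + 2*|-1|^2 + 2*|1|^2]
  = (1/8)[(1) + (1) + (2) + (2) + (2)] = 8/8 = 1.
A character is irreducible iff <chi, chi> = 1, so this representation is irreducible.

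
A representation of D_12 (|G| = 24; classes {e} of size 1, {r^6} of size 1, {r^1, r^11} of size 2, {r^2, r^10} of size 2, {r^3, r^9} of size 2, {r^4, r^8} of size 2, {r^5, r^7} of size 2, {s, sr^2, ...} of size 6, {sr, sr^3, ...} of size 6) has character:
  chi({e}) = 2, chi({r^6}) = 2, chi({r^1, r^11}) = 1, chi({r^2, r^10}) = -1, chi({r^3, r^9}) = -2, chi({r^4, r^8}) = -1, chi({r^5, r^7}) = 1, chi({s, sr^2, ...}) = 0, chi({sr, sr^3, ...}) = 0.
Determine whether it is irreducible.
Irreducible: <chi, chi> = 1.

Derivation: <chi, chi> = (1/|G|) sum_C |C| * |chi(C)|^2 = (1/24)[1*|2|^2 + 1*|2|^2 + 2*|1|^2 + 2*|-1|^2 + 2*|-2|^2 + 2*|-1|^2 + 2*|1|^2 + 6*|0|^2 + 6*|0|^2]
  = (1/24)[(4) + (4) + (2) + (2) + (8) + (2) + (2) + (0) + (0)] = 24/24 = 1.
A character is irreducible iff <chi, chi> = 1, so this representation is irreducible.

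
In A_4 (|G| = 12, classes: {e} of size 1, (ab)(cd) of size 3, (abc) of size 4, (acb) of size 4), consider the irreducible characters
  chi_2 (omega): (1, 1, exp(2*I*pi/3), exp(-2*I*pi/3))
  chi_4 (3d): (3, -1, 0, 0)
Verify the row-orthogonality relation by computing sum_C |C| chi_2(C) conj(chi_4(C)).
Sum = 0; so <chi_2, chi_4> = 0 (distinct irreducibles are orthogonal).

Why: Compute term by term over conjugacy classes (|C| * chi_2(C) * conj(chi_4(C))):
  1*(1)*conj(3) + 3*(1)*conj(-1) + 4*(exp(2*I*pi/3))*conj(0) + 4*(exp(-2*I*pi/3))*conj(0)
  = (3) + (-3) + (0) + (0)
  = 0.
(Exp terms are combined using exp(i*s)*conj(exp(i*t)) = exp(i*(s-t)), and sums of them are collapsed using the identity that for every m > 1 the m distinct m-th roots of unity sum to 0, e.g. 1 + exp(2*I*pi/3) + exp(-2*I*pi/3) = 0.)
Dividing by |G| = 12 gives 0/12 = 0, matching the row-orthogonality relation <chi_2, chi_4> = [chi_2 = chi_4].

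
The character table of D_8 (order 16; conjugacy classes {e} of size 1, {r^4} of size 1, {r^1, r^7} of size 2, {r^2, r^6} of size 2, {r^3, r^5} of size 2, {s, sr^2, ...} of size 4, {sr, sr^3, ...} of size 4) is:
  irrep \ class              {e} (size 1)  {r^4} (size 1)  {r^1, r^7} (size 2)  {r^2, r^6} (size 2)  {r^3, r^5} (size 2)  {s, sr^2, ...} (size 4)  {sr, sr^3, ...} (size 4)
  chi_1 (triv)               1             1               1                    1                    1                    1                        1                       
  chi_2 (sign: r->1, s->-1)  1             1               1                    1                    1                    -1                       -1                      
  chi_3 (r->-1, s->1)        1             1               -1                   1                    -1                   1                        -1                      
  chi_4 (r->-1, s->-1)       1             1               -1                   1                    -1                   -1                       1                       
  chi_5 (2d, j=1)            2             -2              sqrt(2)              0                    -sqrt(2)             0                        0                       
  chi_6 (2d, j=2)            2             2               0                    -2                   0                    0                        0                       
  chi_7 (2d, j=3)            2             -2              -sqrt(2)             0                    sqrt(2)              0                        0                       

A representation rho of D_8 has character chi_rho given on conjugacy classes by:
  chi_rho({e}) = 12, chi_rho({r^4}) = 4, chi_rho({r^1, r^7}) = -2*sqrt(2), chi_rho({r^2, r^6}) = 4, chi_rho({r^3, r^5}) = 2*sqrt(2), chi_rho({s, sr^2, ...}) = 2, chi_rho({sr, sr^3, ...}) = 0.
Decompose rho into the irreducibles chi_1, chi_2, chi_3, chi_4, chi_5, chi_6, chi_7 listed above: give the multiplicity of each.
Multiplicities: chi_1: 2, chi_2: 1, chi_3: 2, chi_4: 1, chi_5: 0, chi_6: 1, chi_7: 2.

Reasoning: Use <chi_rho, chi> = (1/|G|) sum_C |C| * chi_rho(C) * conj(chi(C)) with |G| = 16 for each irreducible chi in the table:
  <chi_rho, chi_1> = (1/16)[1*(12)*conj(1) + 1*(4)*conj(1) + 2*(-2*sqrt(2))*conj(1) + 2*(4)*conj(1) + 2*(2*sqrt(2))*conj(1) + 4*(2)*conj(1) + 4*(0)*conj(1)]
      = (1/16)[(12) + (4) + (-4*sqrt(2)) + (8) + (4*sqrt(2)) + (8) + (0)] = 32/16 = 2
  <chi_rho, chi_2> = (1/16)[1*(12)*conj(1) + 1*(4)*conj(1) + 2*(-2*sqrt(2))*conj(1) + 2*(4)*conj(1) + 2*(2*sqrt(2))*conj(1) + 4*(2)*conj(-1) + 4*(0)*conj(-1)]
      = (1/16)[(12) + (4) + (-4*sqrt(2)) + (8) + (4*sqrt(2)) + (-8) + (0)] = 16/16 = 1
  <chi_rho, chi_3> = (1/16)[1*(12)*conj(1) + 1*(4)*conj(1) + 2*(-2*sqrt(2))*conj(-1) + 2*(4)*conj(1) + 2*(2*sqrt(2))*conj(-1) + 4*(2)*conj(1) + 4*(0)*conj(-1)]
      = (1/16)[(12) + (4) + (4*sqrt(2)) + (8) + (-4*sqrt(2)) + (8) + (0)] = 32/16 = 2
  <chi_rho, chi_4> = (1/16)[1*(12)*conj(1) + 1*(4)*conj(1) + 2*(-2*sqrt(2))*conj(-1) + 2*(4)*conj(1) + 2*(2*sqrt(2))*conj(-1) + 4*(2)*conj(-1) + 4*(0)*conj(1)]
      = (1/16)[(12) + (4) + (4*sqrt(2)) + (8) + (-4*sqrt(2)) + (-8) + (0)] = 16/16 = 1
  <chi_rho, chi_5> = (1/16)[1*(12)*conj(2) + 1*(4)*conj(-2) + 2*(-2*sqrt(2))*conj(sqrt(2)) + 2*(4)*conj(0) + 2*(2*sqrt(2))*conj(-sqrt(2)) + 4*(2)*conj(0) + 4*(0)*conj(0)]
      = (1/16)[(24) + (-8) + (-8) + (0) + (-8) + (0) + (0)] = 0/16 = 0
  <chi_rho, chi_6> = (1/16)[1*(12)*conj(2) + 1*(4)*conj(2) + 2*(-2*sqrt(2))*conj(0) + 2*(4)*conj(-2) + 2*(2*sqrt(2))*conj(0) + 4*(2)*conj(0) + 4*(0)*conj(0)]
      = (1/16)[(24) + (8) + (0) + (-16) + (0) + (0) + (0)] = 16/16 = 1
  <chi_rho, chi_7> = (1/16)[1*(12)*conj(2) + 1*(4)*conj(-2) + 2*(-2*sqrt(2))*conj(-sqrt(2)) + 2*(4)*conj(0) + 2*(2*sqrt(2))*conj(sqrt(2)) + 4*(2)*conj(0) + 4*(0)*conj(0)]
      = (1/16)[(24) + (-8) + (8) + (0) + (8) + (0) + (0)] = 32/16 = 2
Dimension check: dim(rho) = sum (mult * dim) = 2*1 + 1*1 + 2*1 + 1*1 + 0*2 + 1*2 + 2*2 = 12 = chi_rho(e) = 12.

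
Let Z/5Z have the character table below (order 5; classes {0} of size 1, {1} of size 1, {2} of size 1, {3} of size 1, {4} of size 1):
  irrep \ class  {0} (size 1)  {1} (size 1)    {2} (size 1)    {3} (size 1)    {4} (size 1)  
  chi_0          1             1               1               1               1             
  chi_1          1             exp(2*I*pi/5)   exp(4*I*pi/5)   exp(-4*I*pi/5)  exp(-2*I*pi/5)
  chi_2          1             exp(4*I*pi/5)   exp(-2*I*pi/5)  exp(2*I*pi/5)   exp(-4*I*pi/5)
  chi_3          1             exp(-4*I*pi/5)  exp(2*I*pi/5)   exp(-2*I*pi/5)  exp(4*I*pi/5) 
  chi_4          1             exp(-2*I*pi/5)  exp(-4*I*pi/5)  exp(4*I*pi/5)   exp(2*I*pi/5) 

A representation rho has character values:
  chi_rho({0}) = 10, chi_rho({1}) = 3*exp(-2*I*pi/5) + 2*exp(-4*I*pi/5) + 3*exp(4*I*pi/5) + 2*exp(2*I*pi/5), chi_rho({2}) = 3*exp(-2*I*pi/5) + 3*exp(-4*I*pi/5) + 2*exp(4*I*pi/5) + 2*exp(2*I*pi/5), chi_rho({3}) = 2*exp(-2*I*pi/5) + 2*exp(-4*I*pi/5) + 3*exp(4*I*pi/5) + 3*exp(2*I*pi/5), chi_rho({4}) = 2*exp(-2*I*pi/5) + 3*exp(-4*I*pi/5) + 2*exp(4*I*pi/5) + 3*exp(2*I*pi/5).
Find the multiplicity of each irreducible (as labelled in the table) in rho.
Multiplicities: chi_0: 0, chi_1: 2, chi_2: 3, chi_3: 2, chi_4: 3.

Argument: Use <chi_rho, chi> = (1/|G|) sum_C |C| * chi_rho(C) * conj(chi(C)) with |G| = 5 for each irreducible chi in the table:
  <chi_rho, chi_0> = (1/5)[1*(10)*conj(1) + 1*(3*exp(-2*I*pi/5) + 2*exp(-4*I*pi/5) + 3*exp(4*I*pi/5) + 2*exp(2*I*pi/5))*conj(1) + 1*(3*exp(-2*I*pi/5) + 3*exp(-4*I*pi/5) + 2*exp(4*I*pi/5) + 2*exp(2*I*pi/5))*conj(1) + 1*(2*exp(-2*I*pi/5) + 2*exp(-4*I*pi/5) + 3*exp(4*I*pi/5) + 3*exp(2*I*pi/5))*conj(1) + 1*(2*exp(-2*I*pi/5) + 3*exp(-4*I*pi/5) + 2*exp(4*I*pi/5) + 3*exp(2*I*pi/5))*conj(1)]
      = (1/5)[(10) + (3*exp(-2*I*pi/5) + 2*exp(-4*I*pi/5) + 3*exp(4*I*pi/5) + 2*exp(2*I*pi/5)) + (3*exp(-2*I*pi/5) + 3*exp(-4*I*pi/5) + 2*exp(4*I*pi/5) + 2*exp(2*I*pi/5)) + (2*exp(-2*I*pi/5) + 2*exp(-4*I*pi/5) + 3*exp(4*I*pi/5) + 3*exp(2*I*pi/5)) + (2*exp(-2*I*pi/5) + 3*exp(-4*I*pi/5) + 2*exp(4*I*pi/5) + 3*exp(2*I*pi/5))] = 0/5 = 0
  <chi_rho, chi_1> = (1/5)[1*(10)*conj(1) + 1*(3*exp(-2*I*pi/5) + 2*exp(-4*I*pi/5) + 3*exp(4*I*pi/5) + 2*exp(2*I*pi/5))*conj(exp(2*I*pi/5)) + 1*(3*exp(-2*I*pi/5) + 3*exp(-4*I*pi/5) + 2*exp(4*I*pi/5) + 2*exp(2*I*pi/5))*conj(exp(4*I*pi/5)) + 1*(2*exp(-2*I*pi/5) + 2*exp(-4*I*pi/5) + 3*exp(4*I*pi/5) + 3*exp(2*I*pi/5))*conj(exp(-4*I*pi/5)) + 1*(2*exp(-2*I*pi/5) + 3*exp(-4*I*pi/5) + 2*exp(4*I*pi/5) + 3*exp(2*I*pi/5))*conj(exp(-2*I*pi/5))]
      = (1/5)[(10) + (2 + 3*exp(-4*I*pi/5) + 2*exp(4*I*pi/5) + 3*exp(2*I*pi/5)) + (2 + 2*exp(-2*I*pi/5) + 3*exp(4*I*pi/5) + 3*exp(2*I*pi/5)) + (2 + 3*exp(-2*I*pi/5) + 3*exp(-4*I*pi/5) + 2*exp(2*I*pi/5)) + (2 + 3*exp(-2*I*pi/5) + 2*exp(-4*I*pi/5) + 3*exp(4*I*pi/5))] = 10/5 = 2
  <chi_rho, chi_2> = (1/5)[1*(10)*conj(1) + 1*(3*exp(-2*I*pi/5) + 2*exp(-4*I*pi/5) + 3*exp(4*I*pi/5) + 2*exp(2*I*pi/5))*conj(exp(4*I*pi/5)) + 1*(3*exp(-2*I*pi/5) + 3*exp(-4*I*pi/5) + 2*exp(4*I*pi/5) + 2*exp(2*I*pi/5))*conj(exp(-2*I*pi/5)) + 1*(2*exp(-2*I*pi/5) + 2*exp(-4*I*pi/5) + 3*exp(4*I*pi/5) + 3*exp(2*I*pi/5))*conj(exp(2*I*pi/5)) + 1*(2*exp(-2*I*pi/5) + 3*exp(-4*I*pi/5) + 2*exp(4*I*pi/5) + 3*exp(2*I*pi/5))*conj(exp(-4*I*pi/5))]
      = (1/5)[(10) + (3 + 2*exp(-2*I*pi/5) + 3*exp(4*I*pi/5) + 2*exp(2*I*pi/5)) + (3 + 3*exp(-2*I*pi/5) + 2*exp(-4*I*pi/5) + 2*exp(4*I*pi/5)) + (3 + 2*exp(-4*I*pi/5) + 2*exp(4*I*pi/5) + 3*exp(2*I*pi/5)) + (3 + 2*exp(-2*I*pi/5) + 3*exp(-4*I*pi/5) + 2*exp(2*I*pi/5))] = 15/5 = 3
  <chi_rho, chi_3> = (1/5)[1*(10)*conj(1) + 1*(3*exp(-2*I*pi/5) + 2*exp(-4*I*pi/5) + 3*exp(4*I*pi/5) + 2*exp(2*I*pi/5))*conj(exp(-4*I*pi/5)) + 1*(3*exp(-2*I*pi/5) + 3*exp(-4*I*pi/5) + 2*exp(4*I*pi/5) + 2*exp(2*I*pi/5))*conj(exp(2*I*pi/5)) + 1*(2*exp(-2*I*pi/5) + 2*exp(-4*I*pi/5) + 3*exp(4*I*pi/5) + 3*exp(2*I*pi/5))*conj(exp(-2*I*pi/5)) + 1*(2*exp(-2*I*pi/5) + 3*exp(-4*I*pi/5) + 2*exp(4*I*pi/5) + 3*exp(2*I*pi/5))*conj(exp(4*I*pi/5))]
      = (1/5)[(10) + (2 + 3*exp(-2*I*pi/5) + 2*exp(-4*I*pi/5) + 3*exp(2*I*pi/5)) + (2 + 3*exp(-4*I*pi/5) + 3*exp(4*I*pi/5) + 2*exp(2*I*pi/5)) + (2 + 2*exp(-2*I*pi/5) + 3*exp(-4*I*pi/5) + 3*exp(4*I*pi/5)) + (2 + 3*exp(-2*I*pi/5) + 2*exp(4*I*pi/5) + 3*exp(2*I*pi/5))] = 10/5 = 2
  <chi_rho, chi_4> = (1/5)[1*(10)*conj(1) + 1*(3*exp(-2*I*pi/5) + 2*exp(-4*I*pi/5) + 3*exp(4*I*pi/5) + 2*exp(2*I*pi/5))*conj(exp(-2*I*pi/5)) + 1*(3*exp(-2*I*pi/5) + 3*exp(-4*I*pi/5) + 2*exp(4*I*pi/5) + 2*exp(2*I*pi/5))*conj(exp(-4*I*pi/5)) + 1*(2*exp(-2*I*pi/5) + 2*exp(-4*I*pi/5) + 3*exp(4*I*pi/5) + 3*exp(2*I*pi/5))*conj(exp(4*I*pi/5)) + 1*(2*exp(-2*I*pi/5) + 3*exp(-4*I*pi/5) + 2*exp(4*I*pi/5) + 3*exp(2*I*pi/5))*conj(exp(2*I*pi/5))]
      = (1/5)[(10) + (3 + 2*exp(-2*I*pi/5) + 3*exp(-4*I*pi/5) + 2*exp(4*I*pi/5)) + (3 + 2*exp(-2*I*pi/5) + 2*exp(-4*I*pi/5) + 3*exp(2*I*pi/5)) + (3 + 3*exp(-2*I*pi/5) + 2*exp(4*I*pi/5) + 2*exp(2*I*pi/5)) + (3 + 2*exp(-4*I*pi/5) + 3*exp(4*I*pi/5) + 2*exp(2*I*pi/5))] = 15/5 = 3
(Exp terms are combined using exp(i*s)*conj(exp(i*t)) = exp(i*(s-t)), and sums of them are collapsed using the identity that for every m > 1 the m distinct m-th roots of unity sum to 0, e.g. 1 + exp(2*I*pi/3) + exp(-2*I*pi/3) = 0.)
Dimension check: dim(rho) = sum (mult * dim) = 0*1 + 2*1 + 3*1 + 2*1 + 3*1 = 10 = chi_rho(e) = 10.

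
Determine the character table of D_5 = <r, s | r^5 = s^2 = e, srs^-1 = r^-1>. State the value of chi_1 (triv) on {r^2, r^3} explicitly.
Conjugacy classes: {e} of size 1, {r^1, r^4} of size 2, {r^2, r^3} of size 2, {s, sr, ..., sr^4} of size 5.
Character table:
  irrep \ class              {e} (size 1)  {r^1, r^4} (size 2)  {r^2, r^3} (size 2)  {s, sr, ..., sr^4} (size 5)
  chi_1 (triv)               1             1                    1                    1                          
  chi_2 (sign: r->1, s->-1)  1             1                    1                    -1                         
  chi_3 (2d, j=1)            2             -1/2 + sqrt(5)/2     -sqrt(5)/2 - 1/2     0                          
  chi_4 (2d, j=2)            2             -sqrt(5)/2 - 1/2     -1/2 + sqrt(5)/2     0                          

Spot check: chi_1 (triv) on {r^2, r^3} = 1.

Argument: D_5 has order 2*5 = 10 with 4 conjugacy classes, hence 4 irreducibles. Sum of squared dims 1 + 1 + 4 + 4 = 10 = |G|. Linear characters come from the abelianisation; the 2-dimensional irreps have character r^k -> 2*cos(2*pi*j*k/5), reflections -> 0.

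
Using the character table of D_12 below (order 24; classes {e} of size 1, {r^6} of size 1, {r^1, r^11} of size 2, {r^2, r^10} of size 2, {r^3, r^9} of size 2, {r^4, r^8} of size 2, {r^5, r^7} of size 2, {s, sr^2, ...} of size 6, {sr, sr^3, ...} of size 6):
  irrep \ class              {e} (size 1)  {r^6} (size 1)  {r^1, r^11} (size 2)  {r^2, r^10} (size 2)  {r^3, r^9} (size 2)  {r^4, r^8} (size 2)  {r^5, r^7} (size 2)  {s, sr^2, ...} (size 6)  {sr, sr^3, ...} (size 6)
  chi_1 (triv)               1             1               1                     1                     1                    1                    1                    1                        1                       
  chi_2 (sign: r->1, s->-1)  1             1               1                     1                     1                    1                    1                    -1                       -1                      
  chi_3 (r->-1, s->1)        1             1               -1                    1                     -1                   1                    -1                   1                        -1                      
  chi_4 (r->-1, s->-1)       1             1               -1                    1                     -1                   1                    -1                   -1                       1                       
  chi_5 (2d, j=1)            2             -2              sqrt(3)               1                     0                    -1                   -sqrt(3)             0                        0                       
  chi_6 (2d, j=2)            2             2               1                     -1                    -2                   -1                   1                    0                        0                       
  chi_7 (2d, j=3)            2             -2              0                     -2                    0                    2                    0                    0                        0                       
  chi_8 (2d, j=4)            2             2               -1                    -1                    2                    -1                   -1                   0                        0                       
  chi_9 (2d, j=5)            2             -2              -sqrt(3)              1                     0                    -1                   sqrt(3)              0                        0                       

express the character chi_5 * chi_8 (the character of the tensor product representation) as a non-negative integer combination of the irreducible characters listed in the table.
chi_5 tensor chi_8 = chi_7 + chi_9 (all other irreducibles have multiplicity 0).

Reasoning: The character of a tensor product is the pointwise product (chi_5 * chi_8)(C) = chi_5(C) * chi_8(C):
  {e}: (2)*(2), {r^6}: (-2)*(2), {r^1, r^11}: (sqrt(3))*(-1), {r^2, r^10}: (1)*(-1), {r^3, r^9}: (0)*(2), {r^4, r^8}: (-1)*(-1), {r^5, r^7}: (-sqrt(3))*(-1), {s, sr^2, ...}: (0)*(0), {sr, sr^3, ...}: (0)*(0)
so (chi_5 * chi_8) takes values
  {e} -> 4, {r^6} -> -4, {r^1, r^11} -> -sqrt(3), {r^2, r^10} -> -1, {r^3, r^9} -> 0, {r^4, r^8} -> 1, {r^5, r^7} -> sqrt(3), {s, sr^2, ...} -> 0, {sr, sr^3, ...} -> 0.
Now take the inner product of this character with each irreducible chi from the table, <chi_5*chi_8, chi> = (1/24) sum_C |C| (chi_5*chi_8)(C) conj(chi(C)):
  <chi_5*chi_8, chi_1> = (1/24)[1*(4)*conj(1) + 1*(-4)*conj(1) + 2*(-sqrt(3))*conj(1) + 2*(-1)*conj(1) + 2*(0)*conj(1) + 2*(1)*conj(1) + 2*(sqrt(3))*conj(1) + 6*(0)*conj(1) + 6*(0)*conj(1)]
      = (1/24)[(4) + (-4) + (-2*sqrt(3)) + (-2) + (0) + (2) + (2*sqrt(3)) + (0) + (0)] = 0/24 = 0
  <chi_5*chi_8, chi_2> = (1/24)[1*(4)*conj(1) + 1*(-4)*conj(1) + 2*(-sqrt(3))*conj(1) + 2*(-1)*conj(1) + 2*(0)*conj(1) + 2*(1)*conj(1) + 2*(sqrt(3))*conj(1) + 6*(0)*conj(-1) + 6*(0)*conj(-1)]
      = (1/24)[(4) + (-4) + (-2*sqrt(3)) + (-2) + (0) + (2) + (2*sqrt(3)) + (0) + (0)] = 0/24 = 0
  <chi_5*chi_8, chi_3> = (1/24)[1*(4)*conj(1) + 1*(-4)*conj(1) + 2*(-sqrt(3))*conj(-1) + 2*(-1)*conj(1) + 2*(0)*conj(-1) + 2*(1)*conj(1) + 2*(sqrt(3))*conj(-1) + 6*(0)*conj(1) + 6*(0)*conj(-1)]
      = (1/24)[(4) + (-4) + (2*sqrt(3)) + (-2) + (0) + (2) + (-2*sqrt(3)) + (0) + (0)] = 0/24 = 0
  <chi_5*chi_8, chi_4> = (1/24)[1*(4)*conj(1) + 1*(-4)*conj(1) + 2*(-sqrt(3))*conj(-1) + 2*(-1)*conj(1) + 2*(0)*conj(-1) + 2*(1)*conj(1) + 2*(sqrt(3))*conj(-1) + 6*(0)*conj(-1) + 6*(0)*conj(1)]
      = (1/24)[(4) + (-4) + (2*sqrt(3)) + (-2) + (0) + (2) + (-2*sqrt(3)) + (0) + (0)] = 0/24 = 0
  <chi_5*chi_8, chi_5> = (1/24)[1*(4)*conj(2) + 1*(-4)*conj(-2) + 2*(-sqrt(3))*conj(sqrt(3)) + 2*(-1)*conj(1) + 2*(0)*conj(0) + 2*(1)*conj(-1) + 2*(sqrt(3))*conj(-sqrt(3)) + 6*(0)*conj(0) + 6*(0)*conj(0)]
      = (1/24)[(8) + (8) + (-6) + (-2) + (0) + (-2) + (-6) + (0) + (0)] = 0/24 = 0
  <chi_5*chi_8, chi_6> = (1/24)[1*(4)*conj(2) + 1*(-4)*conj(2) + 2*(-sqrt(3))*conj(1) + 2*(-1)*conj(-1) + 2*(0)*conj(-2) + 2*(1)*conj(-1) + 2*(sqrt(3))*conj(1) + 6*(0)*conj(0) + 6*(0)*conj(0)]
      = (1/24)[(8) + (-8) + (-2*sqrt(3)) + (2) + (0) + (-2) + (2*sqrt(3)) + (0) + (0)] = 0/24 = 0
  <chi_5*chi_8, chi_7> = (1/24)[1*(4)*conj(2) + 1*(-4)*conj(-2) + 2*(-sqrt(3))*conj(0) + 2*(-1)*conj(-2) + 2*(0)*conj(0) + 2*(1)*conj(2) + 2*(sqrt(3))*conj(0) + 6*(0)*conj(0) + 6*(0)*conj(0)]
      = (1/24)[(8) + (8) + (0) + (4) + (0) + (4) + (0) + (0) + (0)] = 24/24 = 1
  <chi_5*chi_8, chi_8> = (1/24)[1*(4)*conj(2) + 1*(-4)*conj(2) + 2*(-sqrt(3))*conj(-1) + 2*(-1)*conj(-1) + 2*(0)*conj(2) + 2*(1)*conj(-1) + 2*(sqrt(3))*conj(-1) + 6*(0)*conj(0) + 6*(0)*conj(0)]
      = (1/24)[(8) + (-8) + (2*sqrt(3)) + (2) + (0) + (-2) + (-2*sqrt(3)) + (0) + (0)] = 0/24 = 0
  <chi_5*chi_8, chi_9> = (1/24)[1*(4)*conj(2) + 1*(-4)*conj(-2) + 2*(-sqrt(3))*conj(-sqrt(3)) + 2*(-1)*conj(1) + 2*(0)*conj(0) + 2*(1)*conj(-1) + 2*(sqrt(3))*conj(sqrt(3)) + 6*(0)*conj(0) + 6*(0)*conj(0)]
      = (1/24)[(8) + (8) + (6) + (-2) + (0) + (-2) + (6) + (0) + (0)] = 24/24 = 1
Hence the multiplicities are chi_7: 1, chi_9: 1. Dimension check: dim(chi_5)*dim(chi_8) = 2*2 = 4 and sum (mult * dim) = 1*2 + 1*2 = 4.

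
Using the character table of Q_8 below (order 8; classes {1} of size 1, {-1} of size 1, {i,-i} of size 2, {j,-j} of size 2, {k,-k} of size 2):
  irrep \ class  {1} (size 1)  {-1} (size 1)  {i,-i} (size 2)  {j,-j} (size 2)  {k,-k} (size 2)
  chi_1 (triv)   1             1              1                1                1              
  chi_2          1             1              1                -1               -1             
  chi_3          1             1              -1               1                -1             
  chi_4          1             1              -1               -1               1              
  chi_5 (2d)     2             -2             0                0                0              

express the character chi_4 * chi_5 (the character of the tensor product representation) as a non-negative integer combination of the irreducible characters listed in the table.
chi_4 tensor chi_5 = chi_5 (all other irreducibles have multiplicity 0).

Argument: The character of a tensor product is the pointwise product (chi_4 * chi_5)(C) = chi_4(C) * chi_5(C):
  {1}: (1)*(2), {-1}: (1)*(-2), {i,-i}: (-1)*(0), {j,-j}: (-1)*(0), {k,-k}: (1)*(0)
so (chi_4 * chi_5) takes values
  {1} -> 2, {-1} -> -2, {i,-i} -> 0, {j,-j} -> 0, {k,-k} -> 0.
Now take the inner product of this character with each irreducible chi from the table, <chi_4*chi_5, chi> = (1/8) sum_C |C| (chi_4*chi_5)(C) conj(chi(C)):
  <chi_4*chi_5, chi_1> = (1/8)[1*(2)*conj(1) + 1*(-2)*conj(1) + 2*(0)*conj(1) + 2*(0)*conj(1) + 2*(0)*conj(1)]
      = (1/8)[(2) + (-2) + (0) + (0) + (0)] = 0/8 = 0
  <chi_4*chi_5, chi_2> = (1/8)[1*(2)*conj(1) + 1*(-2)*conj(1) + 2*(0)*conj(1) + 2*(0)*conj(-1) + 2*(0)*conj(-1)]
      = (1/8)[(2) + (-2) + (0) + (0) + (0)] = 0/8 = 0
  <chi_4*chi_5, chi_3> = (1/8)[1*(2)*conj(1) + 1*(-2)*conj(1) + 2*(0)*conj(-1) + 2*(0)*conj(1) + 2*(0)*conj(-1)]
      = (1/8)[(2) + (-2) + (0) + (0) + (0)] = 0/8 = 0
  <chi_4*chi_5, chi_4> = (1/8)[1*(2)*conj(1) + 1*(-2)*conj(1) + 2*(0)*conj(-1) + 2*(0)*conj(-1) + 2*(0)*conj(1)]
      = (1/8)[(2) + (-2) + (0) + (0) + (0)] = 0/8 = 0
  <chi_4*chi_5, chi_5> = (1/8)[1*(2)*conj(2) + 1*(-2)*conj(-2) + 2*(0)*conj(0) + 2*(0)*conj(0) + 2*(0)*conj(0)]
      = (1/8)[(4) + (4) + (0) + (0) + (0)] = 8/8 = 1
Hence the multiplicities are chi_5: 1. Dimension check: dim(chi_4)*dim(chi_5) = 1*2 = 2 and sum (mult * dim) = 1*2 = 2.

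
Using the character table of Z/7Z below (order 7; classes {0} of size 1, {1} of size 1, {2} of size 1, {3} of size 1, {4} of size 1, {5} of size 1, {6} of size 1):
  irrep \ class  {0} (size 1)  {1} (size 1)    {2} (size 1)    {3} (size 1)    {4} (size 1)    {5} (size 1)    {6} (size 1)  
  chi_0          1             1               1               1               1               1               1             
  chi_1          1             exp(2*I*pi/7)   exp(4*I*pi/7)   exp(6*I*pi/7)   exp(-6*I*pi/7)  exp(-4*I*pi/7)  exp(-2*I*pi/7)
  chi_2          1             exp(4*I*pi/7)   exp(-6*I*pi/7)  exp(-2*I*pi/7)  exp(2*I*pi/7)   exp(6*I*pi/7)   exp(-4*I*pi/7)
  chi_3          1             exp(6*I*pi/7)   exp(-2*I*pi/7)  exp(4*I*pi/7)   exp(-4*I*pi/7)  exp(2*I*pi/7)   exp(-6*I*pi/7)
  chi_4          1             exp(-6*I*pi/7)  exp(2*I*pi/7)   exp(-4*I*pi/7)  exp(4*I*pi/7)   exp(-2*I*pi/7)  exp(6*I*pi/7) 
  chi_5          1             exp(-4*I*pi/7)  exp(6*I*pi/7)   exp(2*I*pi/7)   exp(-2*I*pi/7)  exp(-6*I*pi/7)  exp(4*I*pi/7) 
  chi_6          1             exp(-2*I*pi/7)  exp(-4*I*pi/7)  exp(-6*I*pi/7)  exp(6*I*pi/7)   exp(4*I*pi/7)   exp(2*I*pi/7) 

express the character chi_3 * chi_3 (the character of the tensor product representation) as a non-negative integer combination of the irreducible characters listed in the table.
chi_3 tensor chi_3 = chi_6 (all other irreducibles have multiplicity 0).

Derivation: The character of a tensor product is the pointwise product (chi_3 * chi_3)(C) = chi_3(C) * chi_3(C):
  {0}: (1)*(1), {1}: (exp(6*I*pi/7))*(exp(6*I*pi/7)), {2}: (exp(-2*I*pi/7))*(exp(-2*I*pi/7)), {3}: (exp(4*I*pi/7))*(exp(4*I*pi/7)), {4}: (exp(-4*I*pi/7))*(exp(-4*I*pi/7)), {5}: (exp(2*I*pi/7))*(exp(2*I*pi/7)), {6}: (exp(-6*I*pi/7))*(exp(-6*I*pi/7))
so (chi_3 * chi_3) takes values
  {0} -> 1, {1} -> exp(-2*I*pi/7), {2} -> exp(-4*I*pi/7), {3} -> exp(-6*I*pi/7), {4} -> exp(6*I*pi/7), {5} -> exp(4*I*pi/7), {6} -> exp(2*I*pi/7).
Now take the inner product of this character with each irreducible chi from the table, <chi_3*chi_3, chi> = (1/7) sum_C |C| (chi_3*chi_3)(C) conj(chi(C)):
  <chi_3*chi_3, chi_0> = (1/7)[1*(1)*conj(1) + 1*(exp(-2*I*pi/7))*conj(1) + 1*(exp(-4*I*pi/7))*conj(1) + 1*(exp(-6*I*pi/7))*conj(1) + 1*(exp(6*I*pi/7))*conj(1) + 1*(exp(4*I*pi/7))*conj(1) + 1*(exp(2*I*pi/7))*conj(1)]
      = (1/7)[(1) + (exp(-2*I*pi/7)) + (exp(-4*I*pi/7)) + (exp(-6*I*pi/7)) + (exp(6*I*pi/7)) + (exp(4*I*pi/7)) + (exp(2*I*pi/7))] = 0/7 = 0
  <chi_3*chi_3, chi_1> = (1/7)[1*(1)*conj(1) + 1*(exp(-2*I*pi/7))*conj(exp(2*I*pi/7)) + 1*(exp(-4*I*pi/7))*conj(exp(4*I*pi/7)) + 1*(exp(-6*I*pi/7))*conj(exp(6*I*pi/7)) + 1*(exp(6*I*pi/7))*conj(exp(-6*I*pi/7)) + 1*(exp(4*I*pi/7))*conj(exp(-4*I*pi/7)) + 1*(exp(2*I*pi/7))*conj(exp(-2*I*pi/7))]
      = (1/7)[(1) + (exp(-4*I*pi/7)) + (exp(6*I*pi/7)) + (exp(2*I*pi/7)) + (exp(-2*I*pi/7)) + (exp(-6*I*pi/7)) + (exp(4*I*pi/7))] = 0/7 = 0
  <chi_3*chi_3, chi_2> = (1/7)[1*(1)*conj(1) + 1*(exp(-2*I*pi/7))*conj(exp(4*I*pi/7)) + 1*(exp(-4*I*pi/7))*conj(exp(-6*I*pi/7)) + 1*(exp(-6*I*pi/7))*conj(exp(-2*I*pi/7)) + 1*(exp(6*I*pi/7))*conj(exp(2*I*pi/7)) + 1*(exp(4*I*pi/7))*conj(exp(6*I*pi/7)) + 1*(exp(2*I*pi/7))*conj(exp(-4*I*pi/7))]
      = (1/7)[(1) + (exp(-6*I*pi/7)) + (exp(2*I*pi/7)) + (exp(-4*I*pi/7)) + (exp(4*I*pi/7)) + (exp(-2*I*pi/7)) + (exp(6*I*pi/7))] = 0/7 = 0
  <chi_3*chi_3, chi_3> = (1/7)[1*(1)*conj(1) + 1*(exp(-2*I*pi/7))*conj(exp(6*I*pi/7)) + 1*(exp(-4*I*pi/7))*conj(exp(-2*I*pi/7)) + 1*(exp(-6*I*pi/7))*conj(exp(4*I*pi/7)) + 1*(exp(6*I*pi/7))*conj(exp(-4*I*pi/7)) + 1*(exp(4*I*pi/7))*conj(exp(2*I*pi/7)) + 1*(exp(2*I*pi/7))*conj(exp(-6*I*pi/7))]
      = (1/7)[(1) + (exp(6*I*pi/7)) + (exp(-2*I*pi/7)) + (exp(4*I*pi/7)) + (exp(-4*I*pi/7)) + (exp(2*I*pi/7)) + (exp(-6*I*pi/7))] = 0/7 = 0
  <chi_3*chi_3, chi_4> = (1/7)[1*(1)*conj(1) + 1*(exp(-2*I*pi/7))*conj(exp(-6*I*pi/7)) + 1*(exp(-4*I*pi/7))*conj(exp(2*I*pi/7)) + 1*(exp(-6*I*pi/7))*conj(exp(-4*I*pi/7)) + 1*(exp(6*I*pi/7))*conj(exp(4*I*pi/7)) + 1*(exp(4*I*pi/7))*conj(exp(-2*I*pi/7)) + 1*(exp(2*I*pi/7))*conj(exp(6*I*pi/7))]
      = (1/7)[(1) + (exp(4*I*pi/7)) + (exp(-6*I*pi/7)) + (exp(-2*I*pi/7)) + (exp(2*I*pi/7)) + (exp(6*I*pi/7)) + (exp(-4*I*pi/7))] = 0/7 = 0
  <chi_3*chi_3, chi_5> = (1/7)[1*(1)*conj(1) + 1*(exp(-2*I*pi/7))*conj(exp(-4*I*pi/7)) + 1*(exp(-4*I*pi/7))*conj(exp(6*I*pi/7)) + 1*(exp(-6*I*pi/7))*conj(exp(2*I*pi/7)) + 1*(exp(6*I*pi/7))*conj(exp(-2*I*pi/7)) + 1*(exp(4*I*pi/7))*conj(exp(-6*I*pi/7)) + 1*(exp(2*I*pi/7))*conj(exp(4*I*pi/7))]
      = (1/7)[(1) + (exp(2*I*pi/7)) + (exp(4*I*pi/7)) + (exp(6*I*pi/7)) + (exp(-6*I*pi/7)) + (exp(-4*I*pi/7)) + (exp(-2*I*pi/7))] = 0/7 = 0
  <chi_3*chi_3, chi_6> = (1/7)[1*(1)*conj(1) + 1*(exp(-2*I*pi/7))*conj(exp(-2*I*pi/7)) + 1*(exp(-4*I*pi/7))*conj(exp(-4*I*pi/7)) + 1*(exp(-6*I*pi/7))*conj(exp(-6*I*pi/7)) + 1*(exp(6*I*pi/7))*conj(exp(6*I*pi/7)) + 1*(exp(4*I*pi/7))*conj(exp(4*I*pi/7)) + 1*(exp(2*I*pi/7))*conj(exp(2*I*pi/7))]
      = (1/7)[(1) + (1) + (1) + (1) + (1) + (1) + (1)] = 7/7 = 1
(Exp terms are combined using exp(i*s)*conj(exp(i*t)) = exp(i*(s-t)), and sums of them are collapsed using the identity that for every m > 1 the m distinct m-th roots of unity sum to 0, e.g. 1 + exp(2*I*pi/3) + exp(-2*I*pi/3) = 0.)
Hence the multiplicities are chi_6: 1. Dimension check: dim(chi_3)*dim(chi_3) = 1*1 = 1 and sum (mult * dim) = 1*1 = 1.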